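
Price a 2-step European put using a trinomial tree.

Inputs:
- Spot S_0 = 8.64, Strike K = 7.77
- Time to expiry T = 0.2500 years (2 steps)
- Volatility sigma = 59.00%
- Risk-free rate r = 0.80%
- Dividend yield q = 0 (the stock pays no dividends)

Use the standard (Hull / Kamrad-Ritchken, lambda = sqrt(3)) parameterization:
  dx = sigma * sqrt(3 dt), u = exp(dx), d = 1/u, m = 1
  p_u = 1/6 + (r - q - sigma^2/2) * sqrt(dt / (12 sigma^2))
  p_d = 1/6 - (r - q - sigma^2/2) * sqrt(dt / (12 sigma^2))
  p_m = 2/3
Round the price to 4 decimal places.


dt = T/N = 0.125000; dx = sigma*sqrt(3*dt) = 0.361300
u = exp(dx) = 1.435194; d = 1/u = 0.696770
p_u = 0.137942, p_m = 0.666667, p_d = 0.195391
Discount per step: exp(-r*dt) = 0.999000
Stock lattice S(k, j) with j the centered position index:
  k=0: S(0,+0) = 8.6400
  k=1: S(1,-1) = 6.0201; S(1,+0) = 8.6400; S(1,+1) = 12.4001
  k=2: S(2,-2) = 4.1946; S(2,-1) = 6.0201; S(2,+0) = 8.6400; S(2,+1) = 12.4001; S(2,+2) = 17.7965
Terminal payoffs V(N, j) = max(K - S_T, 0):
  V(2,-2) = 3.575379; V(2,-1) = 1.749906; V(2,+0) = 0.000000; V(2,+1) = 0.000000; V(2,+2) = 0.000000
Backward induction: V(k, j) = exp(-r*dt) * [p_u * V(k+1, j+1) + p_m * V(k+1, j) + p_d * V(k+1, j-1)]
  V(1,-1) = exp(-r*dt) * [p_u*0.000000 + p_m*1.749906 + p_d*3.575379] = 1.863337
  V(1,+0) = exp(-r*dt) * [p_u*0.000000 + p_m*0.000000 + p_d*1.749906] = 0.341574
  V(1,+1) = exp(-r*dt) * [p_u*0.000000 + p_m*0.000000 + p_d*0.000000] = 0.000000
  V(0,+0) = exp(-r*dt) * [p_u*0.000000 + p_m*0.341574 + p_d*1.863337] = 0.591204

Answer: Price = V(0,0) = 0.5912


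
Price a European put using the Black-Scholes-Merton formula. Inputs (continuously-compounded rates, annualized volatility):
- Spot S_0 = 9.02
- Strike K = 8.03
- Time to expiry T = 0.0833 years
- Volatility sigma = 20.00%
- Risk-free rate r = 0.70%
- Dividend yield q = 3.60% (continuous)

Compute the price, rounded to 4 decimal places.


Answer: Price = 0.0045

Derivation:
d1 = (ln(S/K) + (r - q + 0.5*sigma^2) * T) / (sigma * sqrt(T)) = 2.00109398
d2 = d1 - sigma * sqrt(T) = 1.94337051
exp(-rT) = 0.99941707; exp(-qT) = 0.99700569
P = K * exp(-rT) * N(-d2) - S_0 * exp(-qT) * N(-d1)
N(-d1) = 0.02269113; N(-d2) = 0.02598570
P = 8.0300 * 0.99941707 * 0.02598570 - 9.0200 * 0.99700569 * 0.02269113 = 0.0045


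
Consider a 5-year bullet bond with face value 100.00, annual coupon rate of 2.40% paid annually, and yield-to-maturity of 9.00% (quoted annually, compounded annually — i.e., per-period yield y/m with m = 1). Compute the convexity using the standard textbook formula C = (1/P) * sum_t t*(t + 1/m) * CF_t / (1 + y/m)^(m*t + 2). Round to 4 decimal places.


Coupon per period c = face * coupon_rate / m = 2.400000
Periods per year m = 1; per-period yield y/m = 0.090000
Number of cashflows N = 5
Cashflows (t years, CF_t, discount factor 1/(1+y/m)^(m*t), PV):
  t = 1.0000: CF_t = 2.400000, DF = 0.917431, PV = 2.201835
  t = 2.0000: CF_t = 2.400000, DF = 0.841680, PV = 2.020032
  t = 3.0000: CF_t = 2.400000, DF = 0.772183, PV = 1.853240
  t = 4.0000: CF_t = 2.400000, DF = 0.708425, PV = 1.700221
  t = 5.0000: CF_t = 102.400000, DF = 0.649931, PV = 66.552974
Price P = sum_t PV_t = 74.328302
Convexity numerator sum_t t*(t + 1/m) * CF_t / (1+y/m)^(m*t + 2):
  t = 1.0000: term = 3.706481
  t = 2.0000: term = 10.201323
  t = 3.0000: term = 18.718024
  t = 4.0000: term = 28.620832
  t = 5.0000: term = 1680.489200
Convexity = (1/P) * sum = 1741.735860 / 74.328302 = 23.433010

Answer: Convexity = 23.4330


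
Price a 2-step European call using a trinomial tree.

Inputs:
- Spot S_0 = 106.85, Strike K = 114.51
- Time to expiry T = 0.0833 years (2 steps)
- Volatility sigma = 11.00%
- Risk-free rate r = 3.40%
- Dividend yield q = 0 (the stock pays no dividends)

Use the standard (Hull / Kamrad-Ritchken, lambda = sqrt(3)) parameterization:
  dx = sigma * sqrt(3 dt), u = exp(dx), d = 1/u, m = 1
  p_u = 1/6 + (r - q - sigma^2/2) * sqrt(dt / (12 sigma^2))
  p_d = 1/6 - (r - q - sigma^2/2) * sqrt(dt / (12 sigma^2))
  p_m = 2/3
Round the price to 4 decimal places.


dt = T/N = 0.041650; dx = sigma*sqrt(3*dt) = 0.038883
u = exp(dx) = 1.039649; d = 1/u = 0.961863
p_u = 0.181636, p_m = 0.666667, p_d = 0.151697
Discount per step: exp(-r*dt) = 0.998585
Stock lattice S(k, j) with j the centered position index:
  k=0: S(0,+0) = 106.8500
  k=1: S(1,-1) = 102.7751; S(1,+0) = 106.8500; S(1,+1) = 111.0865
  k=2: S(2,-2) = 98.8556; S(2,-1) = 102.7751; S(2,+0) = 106.8500; S(2,+1) = 111.0865; S(2,+2) = 115.4909
Terminal payoffs V(N, j) = max(S_T - K, 0):
  V(2,-2) = 0.000000; V(2,-1) = 0.000000; V(2,+0) = 0.000000; V(2,+1) = 0.000000; V(2,+2) = 0.980950
Backward induction: V(k, j) = exp(-r*dt) * [p_u * V(k+1, j+1) + p_m * V(k+1, j) + p_d * V(k+1, j-1)]
  V(1,-1) = exp(-r*dt) * [p_u*0.000000 + p_m*0.000000 + p_d*0.000000] = 0.000000
  V(1,+0) = exp(-r*dt) * [p_u*0.000000 + p_m*0.000000 + p_d*0.000000] = 0.000000
  V(1,+1) = exp(-r*dt) * [p_u*0.980950 + p_m*0.000000 + p_d*0.000000] = 0.177924
  V(0,+0) = exp(-r*dt) * [p_u*0.177924 + p_m*0.000000 + p_d*0.000000] = 0.032272

Answer: Price = V(0,0) = 0.0323


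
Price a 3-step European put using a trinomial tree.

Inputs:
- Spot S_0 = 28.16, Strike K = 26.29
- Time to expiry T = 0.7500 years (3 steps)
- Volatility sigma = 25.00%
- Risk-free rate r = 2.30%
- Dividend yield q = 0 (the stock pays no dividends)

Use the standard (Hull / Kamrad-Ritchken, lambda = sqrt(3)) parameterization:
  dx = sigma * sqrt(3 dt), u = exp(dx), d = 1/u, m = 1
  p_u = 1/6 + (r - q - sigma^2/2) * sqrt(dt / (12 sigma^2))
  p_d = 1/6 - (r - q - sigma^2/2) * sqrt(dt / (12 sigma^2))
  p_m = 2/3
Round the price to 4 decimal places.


Answer: Price = V(0,0) = 1.3832

Derivation:
dt = T/N = 0.250000; dx = sigma*sqrt(3*dt) = 0.216506
u = exp(dx) = 1.241731; d = 1/u = 0.805327
p_u = 0.161904, p_m = 0.666667, p_d = 0.171430
Discount per step: exp(-r*dt) = 0.994266
Stock lattice S(k, j) with j the centered position index:
  k=0: S(0,+0) = 28.1600
  k=1: S(1,-1) = 22.6780; S(1,+0) = 28.1600; S(1,+1) = 34.9671
  k=2: S(2,-2) = 18.2632; S(2,-1) = 22.6780; S(2,+0) = 28.1600; S(2,+1) = 34.9671; S(2,+2) = 43.4198
  k=3: S(3,-3) = 14.7079; S(3,-2) = 18.2632; S(3,-1) = 22.6780; S(3,+0) = 28.1600; S(3,+1) = 34.9671; S(3,+2) = 43.4198; S(3,+3) = 53.9157
Terminal payoffs V(N, j) = max(K - S_T, 0):
  V(3,-3) = 11.582119; V(3,-2) = 8.026769; V(3,-1) = 3.611980; V(3,+0) = 0.000000; V(3,+1) = 0.000000; V(3,+2) = 0.000000; V(3,+3) = 0.000000
Backward induction: V(k, j) = exp(-r*dt) * [p_u * V(k+1, j+1) + p_m * V(k+1, j) + p_d * V(k+1, j-1)]
  V(2,-2) = exp(-r*dt) * [p_u*3.611980 + p_m*8.026769 + p_d*11.582119] = 7.876074
  V(2,-1) = exp(-r*dt) * [p_u*0.000000 + p_m*3.611980 + p_d*8.026769] = 3.762318
  V(2,+0) = exp(-r*dt) * [p_u*0.000000 + p_m*0.000000 + p_d*3.611980] = 0.615651
  V(2,+1) = exp(-r*dt) * [p_u*0.000000 + p_m*0.000000 + p_d*0.000000] = 0.000000
  V(2,+2) = exp(-r*dt) * [p_u*0.000000 + p_m*0.000000 + p_d*0.000000] = 0.000000
  V(1,-1) = exp(-r*dt) * [p_u*0.615651 + p_m*3.762318 + p_d*7.876074] = 3.935388
  V(1,+0) = exp(-r*dt) * [p_u*0.000000 + p_m*0.615651 + p_d*3.762318] = 1.049356
  V(1,+1) = exp(-r*dt) * [p_u*0.000000 + p_m*0.000000 + p_d*0.615651] = 0.104936
  V(0,+0) = exp(-r*dt) * [p_u*0.104936 + p_m*1.049356 + p_d*3.935388] = 1.383227


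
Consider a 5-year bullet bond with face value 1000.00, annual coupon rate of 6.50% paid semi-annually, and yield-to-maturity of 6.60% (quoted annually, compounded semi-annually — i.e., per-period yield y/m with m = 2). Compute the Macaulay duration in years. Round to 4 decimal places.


Coupon per period c = face * coupon_rate / m = 32.500000
Periods per year m = 2; per-period yield y/m = 0.033000
Number of cashflows N = 10
Cashflows (t years, CF_t, discount factor 1/(1+y/m)^(m*t), PV):
  t = 0.5000: CF_t = 32.500000, DF = 0.968054, PV = 31.461762
  t = 1.0000: CF_t = 32.500000, DF = 0.937129, PV = 30.456691
  t = 1.5000: CF_t = 32.500000, DF = 0.907192, PV = 29.483728
  t = 2.0000: CF_t = 32.500000, DF = 0.878211, PV = 28.541847
  t = 2.5000: CF_t = 32.500000, DF = 0.850156, PV = 27.630055
  t = 3.0000: CF_t = 32.500000, DF = 0.822997, PV = 26.747391
  t = 3.5000: CF_t = 32.500000, DF = 0.796705, PV = 25.892925
  t = 4.0000: CF_t = 32.500000, DF = 0.771254, PV = 25.065755
  t = 4.5000: CF_t = 32.500000, DF = 0.746616, PV = 24.265010
  t = 5.0000: CF_t = 1032.500000, DF = 0.722764, PV = 746.254297
Price P = sum_t PV_t = 995.799461
Macaulay numerator sum_t t * PV_t:
  t * PV_t at t = 0.5000: 15.730881
  t * PV_t at t = 1.0000: 30.456691
  t * PV_t at t = 1.5000: 44.225592
  t * PV_t at t = 2.0000: 57.083694
  t * PV_t at t = 2.5000: 69.075138
  t * PV_t at t = 3.0000: 80.242174
  t * PV_t at t = 3.5000: 90.625237
  t * PV_t at t = 4.0000: 100.263020
  t * PV_t at t = 4.5000: 109.192543
  t * PV_t at t = 5.0000: 3731.271487
Macaulay duration D = (sum_t t * PV_t) / P = 4328.166457 / 995.799461 = 4.346424

Answer: Macaulay duration = 4.3464 years


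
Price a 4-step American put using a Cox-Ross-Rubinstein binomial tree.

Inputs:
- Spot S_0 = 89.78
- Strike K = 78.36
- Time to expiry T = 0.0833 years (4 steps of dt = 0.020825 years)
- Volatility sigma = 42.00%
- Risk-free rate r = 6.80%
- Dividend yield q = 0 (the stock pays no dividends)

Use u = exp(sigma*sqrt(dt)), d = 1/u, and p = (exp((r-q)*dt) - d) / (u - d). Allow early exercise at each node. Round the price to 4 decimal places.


Answer: Price = V(0,0) = 0.5053

Derivation:
dt = T/N = 0.020825
u = exp(sigma*sqrt(dt)) = 1.062484; d = 1/u = 0.941191
p = (exp((r-q)*dt) - d) / (u - d) = 0.496535
Discount per step: exp(-r*dt) = 0.998585
Stock lattice S(k, i) with i counting down-moves:
  k=0: S(0,0) = 89.7800
  k=1: S(1,0) = 95.3898; S(1,1) = 84.5001
  k=2: S(2,0) = 101.3502; S(2,1) = 89.7800; S(2,2) = 79.5307
  k=3: S(3,0) = 107.6829; S(3,1) = 95.3898; S(3,2) = 84.5001; S(3,3) = 74.8535
  k=4: S(4,0) = 114.4114; S(4,1) = 101.3502; S(4,2) = 89.7800; S(4,3) = 79.5307; S(4,4) = 70.4514
Terminal payoffs V(N, i) = max(K - S_T, 0):
  V(4,0) = 0.000000; V(4,1) = 0.000000; V(4,2) = 0.000000; V(4,3) = 0.000000; V(4,4) = 7.908564
Backward induction: V(k, i) = exp(-r*dt) * [p * V(k+1, i) + (1-p) * V(k+1, i+1)]; then take max(V_cont, immediate exercise) for American.
  V(3,0) = exp(-r*dt) * [p*0.000000 + (1-p)*0.000000] = 0.000000; exercise = 0.000000; V(3,0) = max -> 0.000000
  V(3,1) = exp(-r*dt) * [p*0.000000 + (1-p)*0.000000] = 0.000000; exercise = 0.000000; V(3,1) = max -> 0.000000
  V(3,2) = exp(-r*dt) * [p*0.000000 + (1-p)*0.000000] = 0.000000; exercise = 0.000000; V(3,2) = max -> 0.000000
  V(3,3) = exp(-r*dt) * [p*0.000000 + (1-p)*7.908564] = 3.976047; exercise = 3.506470; V(3,3) = max -> 3.976047
  V(2,0) = exp(-r*dt) * [p*0.000000 + (1-p)*0.000000] = 0.000000; exercise = 0.000000; V(2,0) = max -> 0.000000
  V(2,1) = exp(-r*dt) * [p*0.000000 + (1-p)*0.000000] = 0.000000; exercise = 0.000000; V(2,1) = max -> 0.000000
  V(2,2) = exp(-r*dt) * [p*0.000000 + (1-p)*3.976047] = 1.998966; exercise = 0.000000; V(2,2) = max -> 1.998966
  V(1,0) = exp(-r*dt) * [p*0.000000 + (1-p)*0.000000] = 0.000000; exercise = 0.000000; V(1,0) = max -> 0.000000
  V(1,1) = exp(-r*dt) * [p*0.000000 + (1-p)*1.998966] = 1.004984; exercise = 0.000000; V(1,1) = max -> 1.004984
  V(0,0) = exp(-r*dt) * [p*0.000000 + (1-p)*1.004984] = 0.505258; exercise = 0.000000; V(0,0) = max -> 0.505258


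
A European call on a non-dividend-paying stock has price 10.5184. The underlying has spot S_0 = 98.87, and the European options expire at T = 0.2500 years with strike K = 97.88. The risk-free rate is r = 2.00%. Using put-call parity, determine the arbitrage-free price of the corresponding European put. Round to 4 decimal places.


Answer: Put price = 9.0402

Derivation:
Put-call parity: C - P = S_0 * exp(-qT) - K * exp(-rT).
S_0 * exp(-qT) = 98.8700 * 1.00000000 = 98.87000000
K * exp(-rT) = 97.8800 * 0.99501248 = 97.39182146
P = C - S*exp(-qT) + K*exp(-rT)
P = 10.5184 - 98.87000000 + 97.39182146 = 9.0402


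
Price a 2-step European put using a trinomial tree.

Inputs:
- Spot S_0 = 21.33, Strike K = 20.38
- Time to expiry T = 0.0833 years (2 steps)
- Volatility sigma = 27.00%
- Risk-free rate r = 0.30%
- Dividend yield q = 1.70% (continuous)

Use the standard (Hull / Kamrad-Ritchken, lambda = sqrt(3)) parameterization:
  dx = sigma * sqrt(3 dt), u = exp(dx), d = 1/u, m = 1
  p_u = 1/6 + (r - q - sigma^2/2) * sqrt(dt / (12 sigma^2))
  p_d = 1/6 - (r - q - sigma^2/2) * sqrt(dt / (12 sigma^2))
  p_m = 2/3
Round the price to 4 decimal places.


Answer: Price = V(0,0) = 0.3219

Derivation:
dt = T/N = 0.041650; dx = sigma*sqrt(3*dt) = 0.095440
u = exp(dx) = 1.100143; d = 1/u = 0.908973
p_u = 0.155659, p_m = 0.666667, p_d = 0.177675
Discount per step: exp(-r*dt) = 0.999875
Stock lattice S(k, j) with j the centered position index:
  k=0: S(0,+0) = 21.3300
  k=1: S(1,-1) = 19.3884; S(1,+0) = 21.3300; S(1,+1) = 23.4661
  k=2: S(2,-2) = 17.6235; S(2,-1) = 19.3884; S(2,+0) = 21.3300; S(2,+1) = 23.4661; S(2,+2) = 25.8160
Terminal payoffs V(N, j) = max(K - S_T, 0):
  V(2,-2) = 2.756489; V(2,-1) = 0.991614; V(2,+0) = 0.000000; V(2,+1) = 0.000000; V(2,+2) = 0.000000
Backward induction: V(k, j) = exp(-r*dt) * [p_u * V(k+1, j+1) + p_m * V(k+1, j) + p_d * V(k+1, j-1)]
  V(1,-1) = exp(-r*dt) * [p_u*0.000000 + p_m*0.991614 + p_d*2.756489] = 1.150691
  V(1,+0) = exp(-r*dt) * [p_u*0.000000 + p_m*0.000000 + p_d*0.991614] = 0.176163
  V(1,+1) = exp(-r*dt) * [p_u*0.000000 + p_m*0.000000 + p_d*0.000000] = 0.000000
  V(0,+0) = exp(-r*dt) * [p_u*0.000000 + p_m*0.176163 + p_d*1.150691] = 0.321851


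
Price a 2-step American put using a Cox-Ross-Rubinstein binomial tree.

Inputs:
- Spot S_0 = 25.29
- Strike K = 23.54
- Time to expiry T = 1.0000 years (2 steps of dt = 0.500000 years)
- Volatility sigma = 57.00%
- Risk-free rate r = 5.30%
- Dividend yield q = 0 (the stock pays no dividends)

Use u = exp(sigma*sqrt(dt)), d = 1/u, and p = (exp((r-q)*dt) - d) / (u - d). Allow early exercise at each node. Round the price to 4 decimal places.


dt = T/N = 0.500000
u = exp(sigma*sqrt(dt)) = 1.496383; d = 1/u = 0.668278
p = (exp((r-q)*dt) - d) / (u - d) = 0.433008
Discount per step: exp(-r*dt) = 0.973848
Stock lattice S(k, i) with i counting down-moves:
  k=0: S(0,0) = 25.2900
  k=1: S(1,0) = 37.8435; S(1,1) = 16.9008
  k=2: S(2,0) = 56.6284; S(2,1) = 25.2900; S(2,2) = 11.2944
Terminal payoffs V(N, i) = max(K - S_T, 0):
  V(2,0) = 0.000000; V(2,1) = 0.000000; V(2,2) = 12.245597
Backward induction: V(k, i) = exp(-r*dt) * [p * V(k+1, i) + (1-p) * V(k+1, i+1)]; then take max(V_cont, immediate exercise) for American.
  V(1,0) = exp(-r*dt) * [p*0.000000 + (1-p)*0.000000] = 0.000000; exercise = 0.000000; V(1,0) = max -> 0.000000
  V(1,1) = exp(-r*dt) * [p*0.000000 + (1-p)*12.245597] = 6.761577; exercise = 6.639247; V(1,1) = max -> 6.761577
  V(0,0) = exp(-r*dt) * [p*0.000000 + (1-p)*6.761577] = 3.733499; exercise = 0.000000; V(0,0) = max -> 3.733499

Answer: Price = V(0,0) = 3.7335


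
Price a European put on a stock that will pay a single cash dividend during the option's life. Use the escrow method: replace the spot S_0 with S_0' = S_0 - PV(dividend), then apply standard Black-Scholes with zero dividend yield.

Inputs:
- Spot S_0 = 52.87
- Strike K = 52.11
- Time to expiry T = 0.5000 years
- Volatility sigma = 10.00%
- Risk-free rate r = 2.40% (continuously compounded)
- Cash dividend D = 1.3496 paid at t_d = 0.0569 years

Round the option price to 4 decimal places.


Answer: Price = 1.4358

Derivation:
PV(D) = D * exp(-r * t_d) = 1.3496 * 0.99863533 = 1.34775824
S_0' = S_0 - PV(D) = 52.8700 - 1.34775824 = 51.52224176
d1 = (ln(S_0'/K) + (r + sigma^2/2)*T) / (sigma*sqrt(T)) = 0.04464282
d2 = d1 - sigma*sqrt(T) = -0.02606786
exp(-rT) = 0.98807171
N(-d1) = 0.48219600; N(-d2) = 0.51039839
P = K * exp(-rT) * N(-d2) - S_0' * N(-d1) = 52.1100 * 0.98807171 * 0.51039839 - 51.52224176 * 0.48219600 = 1.4358


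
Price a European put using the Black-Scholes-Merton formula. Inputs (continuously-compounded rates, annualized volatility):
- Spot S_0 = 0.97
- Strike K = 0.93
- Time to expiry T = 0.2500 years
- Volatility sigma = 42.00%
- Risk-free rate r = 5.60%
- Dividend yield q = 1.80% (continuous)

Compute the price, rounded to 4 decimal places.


d1 = (ln(S/K) + (r - q + 0.5*sigma^2) * T) / (sigma * sqrt(T)) = 0.35076898
d2 = d1 - sigma * sqrt(T) = 0.14076898
exp(-rT) = 0.98609754; exp(-qT) = 0.99551011
P = K * exp(-rT) * N(-d2) - S_0 * exp(-qT) * N(-d1)
N(-d1) = 0.36288084; N(-d2) = 0.44402623
P = 0.9300 * 0.98609754 * 0.44402623 - 0.9700 * 0.99551011 * 0.36288084 = 0.0568

Answer: Price = 0.0568


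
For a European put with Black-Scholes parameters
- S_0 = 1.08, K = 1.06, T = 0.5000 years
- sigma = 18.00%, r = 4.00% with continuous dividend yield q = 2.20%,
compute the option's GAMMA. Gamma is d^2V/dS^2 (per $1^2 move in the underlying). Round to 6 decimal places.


Answer: Gamma = 2.759179

Derivation:
d1 = 0.2812095552; d2 = 0.1539303346
phi(d1) = 0.3834761156; exp(-qT) = 0.9890602788; exp(-rT) = 0.9801986733
Gamma = exp(-qT) * phi(d1) / (S * sigma * sqrt(T)) = 0.9890602788 * 0.3834761156 / (1.0800 * 0.1800 * 0.7071067812) = 2.759179


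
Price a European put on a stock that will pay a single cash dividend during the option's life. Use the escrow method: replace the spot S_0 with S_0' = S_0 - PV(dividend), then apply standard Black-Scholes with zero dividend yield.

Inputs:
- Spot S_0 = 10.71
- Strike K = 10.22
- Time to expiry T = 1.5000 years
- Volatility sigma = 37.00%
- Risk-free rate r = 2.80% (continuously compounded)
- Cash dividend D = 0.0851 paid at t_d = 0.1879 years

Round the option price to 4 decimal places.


Answer: Price = 1.4463

Derivation:
PV(D) = D * exp(-r * t_d) = 0.0851 * 0.99475262 = 0.08465345
S_0' = S_0 - PV(D) = 10.7100 - 0.08465345 = 10.62534655
d1 = (ln(S_0'/K) + (r + sigma^2/2)*T) / (sigma*sqrt(T)) = 0.40509429
d2 = d1 - sigma*sqrt(T) = -0.04806131
exp(-rT) = 0.95886978
N(-d1) = 0.34270410; N(-d2) = 0.51916631
P = K * exp(-rT) * N(-d2) - S_0' * N(-d1) = 10.2200 * 0.95886978 * 0.51916631 - 10.62534655 * 0.34270410 = 1.4463


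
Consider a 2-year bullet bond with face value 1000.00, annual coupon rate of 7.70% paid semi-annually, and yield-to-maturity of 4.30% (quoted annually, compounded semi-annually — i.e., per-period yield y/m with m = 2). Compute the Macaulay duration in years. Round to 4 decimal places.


Coupon per period c = face * coupon_rate / m = 38.500000
Periods per year m = 2; per-period yield y/m = 0.021500
Number of cashflows N = 4
Cashflows (t years, CF_t, discount factor 1/(1+y/m)^(m*t), PV):
  t = 0.5000: CF_t = 38.500000, DF = 0.978953, PV = 37.689672
  t = 1.0000: CF_t = 38.500000, DF = 0.958348, PV = 36.896399
  t = 1.5000: CF_t = 38.500000, DF = 0.938177, PV = 36.119823
  t = 2.0000: CF_t = 1038.500000, DF = 0.918431, PV = 953.790554
Price P = sum_t PV_t = 1064.496449
Macaulay numerator sum_t t * PV_t:
  t * PV_t at t = 0.5000: 18.844836
  t * PV_t at t = 1.0000: 36.896399
  t * PV_t at t = 1.5000: 54.179735
  t * PV_t at t = 2.0000: 1907.581108
Macaulay duration D = (sum_t t * PV_t) / P = 2017.502078 / 1064.496449 = 1.895264

Answer: Macaulay duration = 1.8953 years


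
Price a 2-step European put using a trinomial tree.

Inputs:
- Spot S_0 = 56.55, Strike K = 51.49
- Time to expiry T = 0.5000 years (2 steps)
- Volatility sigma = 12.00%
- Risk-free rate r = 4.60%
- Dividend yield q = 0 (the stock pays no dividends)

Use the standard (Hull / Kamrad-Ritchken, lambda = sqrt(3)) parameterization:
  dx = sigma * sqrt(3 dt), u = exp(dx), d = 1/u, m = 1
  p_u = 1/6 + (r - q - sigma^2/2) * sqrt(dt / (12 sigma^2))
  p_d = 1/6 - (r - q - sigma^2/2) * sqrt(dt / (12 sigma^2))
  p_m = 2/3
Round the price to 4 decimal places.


Answer: Price = V(0,0) = 0.1597

Derivation:
dt = T/N = 0.250000; dx = sigma*sqrt(3*dt) = 0.103923
u = exp(dx) = 1.109515; d = 1/u = 0.901295
p_u = 0.213336, p_m = 0.666667, p_d = 0.119998
Discount per step: exp(-r*dt) = 0.988566
Stock lattice S(k, j) with j the centered position index:
  k=0: S(0,+0) = 56.5500
  k=1: S(1,-1) = 50.9682; S(1,+0) = 56.5500; S(1,+1) = 62.7431
  k=2: S(2,-2) = 45.9374; S(2,-1) = 50.9682; S(2,+0) = 56.5500; S(2,+1) = 62.7431; S(2,+2) = 69.6144
Terminal payoffs V(N, j) = max(K - S_T, 0):
  V(2,-2) = 5.552623; V(2,-1) = 0.521787; V(2,+0) = 0.000000; V(2,+1) = 0.000000; V(2,+2) = 0.000000
Backward induction: V(k, j) = exp(-r*dt) * [p_u * V(k+1, j+1) + p_m * V(k+1, j) + p_d * V(k+1, j-1)]
  V(1,-1) = exp(-r*dt) * [p_u*0.000000 + p_m*0.521787 + p_d*5.552623] = 1.002563
  V(1,+0) = exp(-r*dt) * [p_u*0.000000 + p_m*0.000000 + p_d*0.521787] = 0.061897
  V(1,+1) = exp(-r*dt) * [p_u*0.000000 + p_m*0.000000 + p_d*0.000000] = 0.000000
  V(0,+0) = exp(-r*dt) * [p_u*0.000000 + p_m*0.061897 + p_d*1.002563] = 0.159723


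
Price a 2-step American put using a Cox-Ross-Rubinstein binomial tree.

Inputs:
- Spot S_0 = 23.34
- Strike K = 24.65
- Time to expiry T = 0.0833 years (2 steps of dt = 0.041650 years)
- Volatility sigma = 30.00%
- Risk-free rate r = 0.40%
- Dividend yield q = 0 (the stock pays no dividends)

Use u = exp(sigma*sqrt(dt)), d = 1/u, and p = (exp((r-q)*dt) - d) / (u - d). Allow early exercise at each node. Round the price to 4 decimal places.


dt = T/N = 0.041650
u = exp(sigma*sqrt(dt)) = 1.063138; d = 1/u = 0.940612
p = (exp((r-q)*dt) - d) / (u - d) = 0.486058
Discount per step: exp(-r*dt) = 0.999833
Stock lattice S(k, i) with i counting down-moves:
  k=0: S(0,0) = 23.3400
  k=1: S(1,0) = 24.8136; S(1,1) = 21.9539
  k=2: S(2,0) = 26.3803; S(2,1) = 23.3400; S(2,2) = 20.6501
Terminal payoffs V(N, i) = max(K - S_T, 0):
  V(2,0) = 0.000000; V(2,1) = 1.310000; V(2,2) = 3.999931
Backward induction: V(k, i) = exp(-r*dt) * [p * V(k+1, i) + (1-p) * V(k+1, i+1)]; then take max(V_cont, immediate exercise) for American.
  V(1,0) = exp(-r*dt) * [p*0.000000 + (1-p)*1.310000] = 0.673151; exercise = 0.000000; V(1,0) = max -> 0.673151
  V(1,1) = exp(-r*dt) * [p*1.310000 + (1-p)*3.999931] = 2.692019; exercise = 2.696126; V(1,1) = max -> 2.696126
  V(0,0) = exp(-r*dt) * [p*0.673151 + (1-p)*2.696126] = 1.712557; exercise = 1.310000; V(0,0) = max -> 1.712557

Answer: Price = V(0,0) = 1.7126


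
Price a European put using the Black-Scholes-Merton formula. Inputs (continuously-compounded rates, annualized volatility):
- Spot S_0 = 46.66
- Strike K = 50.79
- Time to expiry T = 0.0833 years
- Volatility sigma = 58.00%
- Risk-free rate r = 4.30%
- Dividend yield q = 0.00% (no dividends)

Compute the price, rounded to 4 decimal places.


d1 = (ln(S/K) + (r - q + 0.5*sigma^2) * T) / (sigma * sqrt(T)) = -0.40155332
d2 = d1 - sigma * sqrt(T) = -0.56895141
exp(-rT) = 0.99642451; exp(-qT) = 1.00000000
P = K * exp(-rT) * N(-d2) - S_0 * exp(-qT) * N(-d1)
N(-d1) = 0.65599361; N(-d2) = 0.71530544
P = 50.7900 * 0.99642451 * 0.71530544 - 46.6600 * 1.00000000 * 0.65599361 = 5.5918

Answer: Price = 5.5918


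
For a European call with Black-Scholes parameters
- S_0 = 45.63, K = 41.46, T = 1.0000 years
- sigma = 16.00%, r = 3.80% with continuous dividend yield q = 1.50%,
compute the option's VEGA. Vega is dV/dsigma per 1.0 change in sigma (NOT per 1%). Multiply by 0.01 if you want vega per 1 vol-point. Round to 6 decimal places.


d1 = 0.8227267996; d2 = 0.6627267996
phi(d1) = 0.2843986788; exp(-qT) = 0.9851119396; exp(-rT) = 0.9627129409
Vega = S * exp(-qT) * phi(d1) * sqrt(T) = 45.6300 * 0.9851119396 * 0.2843986788 * 1.0000000000 = 12.783908

Answer: Vega = 12.783908


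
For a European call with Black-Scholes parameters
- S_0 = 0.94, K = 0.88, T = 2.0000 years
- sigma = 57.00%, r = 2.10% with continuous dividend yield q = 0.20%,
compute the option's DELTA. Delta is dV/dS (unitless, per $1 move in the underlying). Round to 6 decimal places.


d1 = 0.5320146968; d2 = -0.2740870337
phi(d1) = 0.3462970480; exp(-qT) = 0.9960079893; exp(-rT) = 0.9588697806
N(d1) = 0.7026420917
Delta = exp(-qT) * N(d1) = 0.9960079893 * 0.7026420917 = 0.699837

Answer: Delta = 0.699837


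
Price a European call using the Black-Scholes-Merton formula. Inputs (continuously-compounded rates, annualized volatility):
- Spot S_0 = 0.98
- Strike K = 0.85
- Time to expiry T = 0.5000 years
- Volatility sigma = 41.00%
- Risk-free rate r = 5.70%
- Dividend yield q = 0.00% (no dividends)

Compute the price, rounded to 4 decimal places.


Answer: Price = 0.1984

Derivation:
d1 = (ln(S/K) + (r - q + 0.5*sigma^2) * T) / (sigma * sqrt(T)) = 0.73415352
d2 = d1 - sigma * sqrt(T) = 0.44423974
exp(-rT) = 0.97190229; exp(-qT) = 1.00000000
C = S_0 * exp(-qT) * N(d1) - K * exp(-rT) * N(d2)
N(d1) = 0.76857241; N(d2) = 0.67156537
C = 0.9800 * 1.00000000 * 0.76857241 - 0.8500 * 0.97190229 * 0.67156537 = 0.1984


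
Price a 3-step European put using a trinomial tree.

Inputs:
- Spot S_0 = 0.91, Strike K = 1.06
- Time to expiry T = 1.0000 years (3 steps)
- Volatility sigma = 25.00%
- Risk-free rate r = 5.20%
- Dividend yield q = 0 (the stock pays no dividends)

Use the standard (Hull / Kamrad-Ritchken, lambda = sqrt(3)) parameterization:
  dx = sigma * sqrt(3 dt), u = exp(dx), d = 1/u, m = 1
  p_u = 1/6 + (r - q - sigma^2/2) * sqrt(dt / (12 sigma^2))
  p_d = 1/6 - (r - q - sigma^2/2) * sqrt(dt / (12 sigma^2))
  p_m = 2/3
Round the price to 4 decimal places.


dt = T/N = 0.333333; dx = sigma*sqrt(3*dt) = 0.250000
u = exp(dx) = 1.284025; d = 1/u = 0.778801
p_u = 0.180500, p_m = 0.666667, p_d = 0.152833
Discount per step: exp(-r*dt) = 0.982816
Stock lattice S(k, j) with j the centered position index:
  k=0: S(0,+0) = 0.9100
  k=1: S(1,-1) = 0.7087; S(1,+0) = 0.9100; S(1,+1) = 1.1685
  k=2: S(2,-2) = 0.5519; S(2,-1) = 0.7087; S(2,+0) = 0.9100; S(2,+1) = 1.1685; S(2,+2) = 1.5003
  k=3: S(3,-3) = 0.4299; S(3,-2) = 0.5519; S(3,-1) = 0.7087; S(3,+0) = 0.9100; S(3,+1) = 1.1685; S(3,+2) = 1.5003; S(3,+3) = 1.9265
Terminal payoffs V(N, j) = max(K - S_T, 0):
  V(3,-3) = 0.630146; V(3,-2) = 0.508057; V(3,-1) = 0.351291; V(3,+0) = 0.150000; V(3,+1) = 0.000000; V(3,+2) = 0.000000; V(3,+3) = 0.000000
Backward induction: V(k, j) = exp(-r*dt) * [p_u * V(k+1, j+1) + p_m * V(k+1, j) + p_d * V(k+1, j-1)]
  V(2,-2) = exp(-r*dt) * [p_u*0.351291 + p_m*0.508057 + p_d*0.630146] = 0.489855
  V(2,-1) = exp(-r*dt) * [p_u*0.150000 + p_m*0.351291 + p_d*0.508057] = 0.333093
  V(2,+0) = exp(-r*dt) * [p_u*0.000000 + p_m*0.150000 + p_d*0.351291] = 0.151048
  V(2,+1) = exp(-r*dt) * [p_u*0.000000 + p_m*0.000000 + p_d*0.150000] = 0.022531
  V(2,+2) = exp(-r*dt) * [p_u*0.000000 + p_m*0.000000 + p_d*0.000000] = 0.000000
  V(1,-1) = exp(-r*dt) * [p_u*0.151048 + p_m*0.333093 + p_d*0.489855] = 0.318622
  V(1,+0) = exp(-r*dt) * [p_u*0.022531 + p_m*0.151048 + p_d*0.333093] = 0.152998
  V(1,+1) = exp(-r*dt) * [p_u*0.000000 + p_m*0.022531 + p_d*0.151048] = 0.037451
  V(0,+0) = exp(-r*dt) * [p_u*0.037451 + p_m*0.152998 + p_d*0.318622] = 0.154749

Answer: Price = V(0,0) = 0.1547


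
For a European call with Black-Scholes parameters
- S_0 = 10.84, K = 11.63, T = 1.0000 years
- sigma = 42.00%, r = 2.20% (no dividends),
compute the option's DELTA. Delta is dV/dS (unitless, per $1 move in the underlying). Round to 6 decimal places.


Answer: Delta = 0.537800

Derivation:
d1 = 0.0948929273; d2 = -0.3251070727
phi(d1) = 0.3971501465; exp(-qT) = 1.0000000000; exp(-rT) = 0.9782402351
N(d1) = 0.5378000628
Delta = exp(-qT) * N(d1) = 1.0000000000 * 0.5378000628 = 0.537800


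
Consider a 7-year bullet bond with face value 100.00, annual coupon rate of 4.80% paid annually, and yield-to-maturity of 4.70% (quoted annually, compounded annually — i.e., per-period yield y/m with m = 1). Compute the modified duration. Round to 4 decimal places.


Answer: Modified duration = 5.8370

Derivation:
Coupon per period c = face * coupon_rate / m = 4.800000
Periods per year m = 1; per-period yield y/m = 0.047000
Number of cashflows N = 7
Cashflows (t years, CF_t, discount factor 1/(1+y/m)^(m*t), PV):
  t = 1.0000: CF_t = 4.800000, DF = 0.955110, PV = 4.584527
  t = 2.0000: CF_t = 4.800000, DF = 0.912235, PV = 4.378727
  t = 3.0000: CF_t = 4.800000, DF = 0.871284, PV = 4.182165
  t = 4.0000: CF_t = 4.800000, DF = 0.832172, PV = 3.994427
  t = 5.0000: CF_t = 4.800000, DF = 0.794816, PV = 3.815117
  t = 6.0000: CF_t = 4.800000, DF = 0.759137, PV = 3.643856
  t = 7.0000: CF_t = 104.800000, DF = 0.725059, PV = 75.986162
Price P = sum_t PV_t = 100.584981
First compute Macaulay numerator sum_t t * PV_t:
  t * PV_t at t = 1.0000: 4.584527
  t * PV_t at t = 2.0000: 8.757454
  t * PV_t at t = 3.0000: 12.546496
  t * PV_t at t = 4.0000: 15.977709
  t * PV_t at t = 5.0000: 19.075584
  t * PV_t at t = 6.0000: 21.863133
  t * PV_t at t = 7.0000: 531.903136
Macaulay duration D = 614.708039 / 100.584981 = 6.111330
Modified duration = D / (1 + y/m) = 6.111330 / (1 + 0.047000) = 5.836992


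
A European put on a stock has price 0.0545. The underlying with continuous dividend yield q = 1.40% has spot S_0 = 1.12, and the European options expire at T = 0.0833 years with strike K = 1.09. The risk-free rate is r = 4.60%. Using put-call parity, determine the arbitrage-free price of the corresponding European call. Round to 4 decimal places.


Answer: Call price = 0.0874

Derivation:
Put-call parity: C - P = S_0 * exp(-qT) - K * exp(-rT).
S_0 * exp(-qT) = 1.1200 * 0.99883448 = 1.11869462
K * exp(-rT) = 1.0900 * 0.99617553 = 1.08583133
C = P + S*exp(-qT) - K*exp(-rT)
C = 0.0545 + 1.11869462 - 1.08583133 = 0.0874


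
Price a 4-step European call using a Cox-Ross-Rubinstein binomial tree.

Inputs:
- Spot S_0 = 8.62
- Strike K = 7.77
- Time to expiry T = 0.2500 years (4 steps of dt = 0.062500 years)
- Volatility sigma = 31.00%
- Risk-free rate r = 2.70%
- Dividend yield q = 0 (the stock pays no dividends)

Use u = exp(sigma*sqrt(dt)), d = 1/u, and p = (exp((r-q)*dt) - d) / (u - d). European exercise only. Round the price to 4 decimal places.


dt = T/N = 0.062500
u = exp(sigma*sqrt(dt)) = 1.080582; d = 1/u = 0.925427
p = (exp((r-q)*dt) - d) / (u - d) = 0.491520
Discount per step: exp(-r*dt) = 0.998314
Stock lattice S(k, i) with i counting down-moves:
  k=0: S(0,0) = 8.6200
  k=1: S(1,0) = 9.3146; S(1,1) = 7.9772
  k=2: S(2,0) = 10.0652; S(2,1) = 8.6200; S(2,2) = 7.3823
  k=3: S(3,0) = 10.8763; S(3,1) = 9.3146; S(3,2) = 7.9772; S(3,3) = 6.8318
  k=4: S(4,0) = 11.7527; S(4,1) = 10.0652; S(4,2) = 8.6200; S(4,3) = 7.3823; S(4,4) = 6.3223
Terminal payoffs V(N, i) = max(S_T - K, 0):
  V(4,0) = 3.982724; V(4,1) = 2.295212; V(4,2) = 0.850000; V(4,3) = 0.000000; V(4,4) = 0.000000
Backward induction: V(k, i) = exp(-r*dt) * [p * V(k+1, i) + (1-p) * V(k+1, i+1)].
  V(3,0) = exp(-r*dt) * [p*3.982724 + (1-p)*2.295212] = 3.119390
  V(3,1) = exp(-r*dt) * [p*2.295212 + (1-p)*0.850000] = 1.557720
  V(3,2) = exp(-r*dt) * [p*0.850000 + (1-p)*0.000000] = 0.417088
  V(3,3) = exp(-r*dt) * [p*0.000000 + (1-p)*0.000000] = 0.000000
  V(2,0) = exp(-r*dt) * [p*3.119390 + (1-p)*1.557720] = 2.321391
  V(2,1) = exp(-r*dt) * [p*1.557720 + (1-p)*0.417088] = 0.976083
  V(2,2) = exp(-r*dt) * [p*0.417088 + (1-p)*0.000000] = 0.204661
  V(1,0) = exp(-r*dt) * [p*2.321391 + (1-p)*0.976083] = 1.634568
  V(1,1) = exp(-r*dt) * [p*0.976083 + (1-p)*0.204661] = 0.582846
  V(0,0) = exp(-r*dt) * [p*1.634568 + (1-p)*0.582846] = 1.097934

Answer: Price = V(0,0) = 1.0979


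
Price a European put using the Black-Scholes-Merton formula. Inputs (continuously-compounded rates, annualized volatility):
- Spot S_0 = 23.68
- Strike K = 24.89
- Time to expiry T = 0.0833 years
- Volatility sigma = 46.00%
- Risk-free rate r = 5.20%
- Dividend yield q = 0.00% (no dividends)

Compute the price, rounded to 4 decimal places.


Answer: Price = 1.9082

Derivation:
d1 = (ln(S/K) + (r - q + 0.5*sigma^2) * T) / (sigma * sqrt(T)) = -0.27635930
d2 = d1 - sigma * sqrt(T) = -0.40912330
exp(-rT) = 0.99567777; exp(-qT) = 1.00000000
P = K * exp(-rT) * N(-d2) - S_0 * exp(-qT) * N(-d1)
N(-d1) = 0.60886394; N(-d2) = 0.65877541
P = 24.8900 * 0.99567777 * 0.65877541 - 23.6800 * 1.00000000 * 0.60886394 = 1.9082


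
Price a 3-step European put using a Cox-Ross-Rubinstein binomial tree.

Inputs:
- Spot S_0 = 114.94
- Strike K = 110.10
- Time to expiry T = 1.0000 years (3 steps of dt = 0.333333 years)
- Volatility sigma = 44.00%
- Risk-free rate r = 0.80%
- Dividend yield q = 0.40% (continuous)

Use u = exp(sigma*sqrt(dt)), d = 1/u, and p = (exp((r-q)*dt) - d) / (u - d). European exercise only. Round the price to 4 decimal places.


Answer: Price = V(0,0) = 18.4738

Derivation:
dt = T/N = 0.333333
u = exp(sigma*sqrt(dt)) = 1.289216; d = 1/u = 0.775665
p = (exp((r-q)*dt) - d) / (u - d) = 0.439429
Discount per step: exp(-r*dt) = 0.997337
Stock lattice S(k, i) with i counting down-moves:
  k=0: S(0,0) = 114.9400
  k=1: S(1,0) = 148.1825; S(1,1) = 89.1550
  k=2: S(2,0) = 191.0392; S(2,1) = 114.9400; S(2,2) = 69.1544
  k=3: S(3,0) = 246.2907; S(3,1) = 148.1825; S(3,2) = 89.1550; S(3,3) = 53.6407
Terminal payoffs V(N, i) = max(K - S_T, 0):
  V(3,0) = 0.000000; V(3,1) = 0.000000; V(3,2) = 20.945026; V(3,3) = 56.459311
Backward induction: V(k, i) = exp(-r*dt) * [p * V(k+1, i) + (1-p) * V(k+1, i+1)].
  V(2,0) = exp(-r*dt) * [p*0.000000 + (1-p)*0.000000] = 0.000000
  V(2,1) = exp(-r*dt) * [p*0.000000 + (1-p)*20.945026] = 11.709909
  V(2,2) = exp(-r*dt) * [p*20.945026 + (1-p)*56.459311] = 40.744513
  V(1,0) = exp(-r*dt) * [p*0.000000 + (1-p)*11.709909] = 6.546756
  V(1,1) = exp(-r*dt) * [p*11.709909 + (1-p)*40.744513] = 27.911341
  V(0,0) = exp(-r*dt) * [p*6.546756 + (1-p)*27.911341] = 18.473797


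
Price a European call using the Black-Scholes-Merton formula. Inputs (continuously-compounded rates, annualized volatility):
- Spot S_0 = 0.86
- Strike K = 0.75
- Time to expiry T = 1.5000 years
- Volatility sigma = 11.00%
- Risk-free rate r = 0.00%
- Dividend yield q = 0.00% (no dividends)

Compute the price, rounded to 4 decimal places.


Answer: Price = 0.1187

Derivation:
d1 = (ln(S/K) + (r - q + 0.5*sigma^2) * T) / (sigma * sqrt(T)) = 1.08322510
d2 = d1 - sigma * sqrt(T) = 0.94850317
exp(-rT) = 1.00000000; exp(-qT) = 1.00000000
C = S_0 * exp(-qT) * N(d1) - K * exp(-rT) * N(d2)
N(d1) = 0.86064574; N(d2) = 0.82856332
C = 0.8600 * 1.00000000 * 0.86064574 - 0.7500 * 1.00000000 * 0.82856332 = 0.1187


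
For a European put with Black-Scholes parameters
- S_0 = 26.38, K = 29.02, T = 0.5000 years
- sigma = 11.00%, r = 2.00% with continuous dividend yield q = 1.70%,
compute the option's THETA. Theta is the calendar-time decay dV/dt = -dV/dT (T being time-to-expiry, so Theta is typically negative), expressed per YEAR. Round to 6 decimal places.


Answer: Theta = -0.287507

Derivation:
d1 = -1.1680645514; d2 = -1.2458462973
phi(d1) = 0.2016693243; exp(-qT) = 0.9915360229; exp(-rT) = 0.9900498337
Theta = -S*exp(-qT)*phi(d1)*sigma/(2*sqrt(T)) + r*K*exp(-rT)*N(-d2) - q*S*exp(-qT)*N(-d1)
N(-d1) = 0.8786096361; N(-d2) = 0.8935895856; sqrt(T) = 0.7071067812
Term 1 = -26.3800 * 0.9915360229 * 0.2016693243 * 0.1100 / (2 * 0.7071067812) = -0.4102993402
Term 2 = 0.0200 * 29.0200 * 0.9900498337 * 0.8935895856 = 0.5134788472
Term 3 = -0.0170 * 26.3800 * 0.9915360229 * 0.8786096361 = -0.3906862903
Theta = -0.4102993402 + (0.5134788472) + (-0.3906862903) = -0.287507


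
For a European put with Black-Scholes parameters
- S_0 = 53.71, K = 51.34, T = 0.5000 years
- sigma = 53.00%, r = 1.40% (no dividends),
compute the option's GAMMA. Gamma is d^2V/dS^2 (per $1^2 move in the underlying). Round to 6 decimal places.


Answer: Gamma = 0.018791

Derivation:
d1 = 0.3264806160; d2 = -0.0482859780
phi(d1) = 0.3782373654; exp(-qT) = 1.0000000000; exp(-rT) = 0.9930244429
Gamma = exp(-qT) * phi(d1) / (S * sigma * sqrt(T)) = 1.0000000000 * 0.3782373654 / (53.7100 * 0.5300 * 0.7071067812) = 0.018791


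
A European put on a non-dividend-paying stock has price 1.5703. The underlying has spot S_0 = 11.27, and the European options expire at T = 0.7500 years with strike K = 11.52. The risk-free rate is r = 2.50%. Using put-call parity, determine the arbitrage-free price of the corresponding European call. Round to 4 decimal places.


Answer: Call price = 1.5343

Derivation:
Put-call parity: C - P = S_0 * exp(-qT) - K * exp(-rT).
S_0 * exp(-qT) = 11.2700 * 1.00000000 = 11.27000000
K * exp(-rT) = 11.5200 * 0.98142469 = 11.30601240
C = P + S*exp(-qT) - K*exp(-rT)
C = 1.5703 + 11.27000000 - 11.30601240 = 1.5343


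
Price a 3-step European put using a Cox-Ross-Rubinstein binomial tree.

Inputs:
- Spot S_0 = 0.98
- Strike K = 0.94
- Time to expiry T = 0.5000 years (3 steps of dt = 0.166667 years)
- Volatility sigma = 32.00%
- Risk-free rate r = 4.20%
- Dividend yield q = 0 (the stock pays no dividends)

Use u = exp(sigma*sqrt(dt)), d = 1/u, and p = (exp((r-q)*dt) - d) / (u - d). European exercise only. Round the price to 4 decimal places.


dt = T/N = 0.166667
u = exp(sigma*sqrt(dt)) = 1.139557; d = 1/u = 0.877534
p = (exp((r-q)*dt) - d) / (u - d) = 0.494195
Discount per step: exp(-r*dt) = 0.993024
Stock lattice S(k, i) with i counting down-moves:
  k=0: S(0,0) = 0.9800
  k=1: S(1,0) = 1.1168; S(1,1) = 0.8600
  k=2: S(2,0) = 1.2726; S(2,1) = 0.9800; S(2,2) = 0.7547
  k=3: S(3,0) = 1.4502; S(3,1) = 1.1168; S(3,2) = 0.8600; S(3,3) = 0.6622
Terminal payoffs V(N, i) = max(K - S_T, 0):
  V(3,0) = 0.000000; V(3,1) = 0.000000; V(3,2) = 0.080017; V(3,3) = 0.277756
Backward induction: V(k, i) = exp(-r*dt) * [p * V(k+1, i) + (1-p) * V(k+1, i+1)].
  V(2,0) = exp(-r*dt) * [p*0.000000 + (1-p)*0.000000] = 0.000000
  V(2,1) = exp(-r*dt) * [p*0.000000 + (1-p)*0.080017] = 0.040190
  V(2,2) = exp(-r*dt) * [p*0.080017 + (1-p)*0.277756] = 0.178778
  V(1,0) = exp(-r*dt) * [p*0.000000 + (1-p)*0.040190] = 0.020187
  V(1,1) = exp(-r*dt) * [p*0.040190 + (1-p)*0.178778] = 0.109519
  V(0,0) = exp(-r*dt) * [p*0.020187 + (1-p)*0.109519] = 0.064916

Answer: Price = V(0,0) = 0.0649


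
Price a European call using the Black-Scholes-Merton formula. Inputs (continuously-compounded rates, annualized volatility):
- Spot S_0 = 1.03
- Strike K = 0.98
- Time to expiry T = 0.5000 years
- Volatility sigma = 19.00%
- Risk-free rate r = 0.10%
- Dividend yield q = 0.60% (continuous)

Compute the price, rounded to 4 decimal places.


Answer: Price = 0.0807

Derivation:
d1 = (ln(S/K) + (r - q + 0.5*sigma^2) * T) / (sigma * sqrt(T)) = 0.41895340
d2 = d1 - sigma * sqrt(T) = 0.28460311
exp(-rT) = 0.99950012; exp(-qT) = 0.99700450
C = S_0 * exp(-qT) * N(d1) - K * exp(-rT) * N(d2)
N(d1) = 0.66237490; N(d2) = 0.61202588
C = 1.0300 * 0.99700450 * 0.66237490 - 0.9800 * 0.99950012 * 0.61202588 = 0.0807


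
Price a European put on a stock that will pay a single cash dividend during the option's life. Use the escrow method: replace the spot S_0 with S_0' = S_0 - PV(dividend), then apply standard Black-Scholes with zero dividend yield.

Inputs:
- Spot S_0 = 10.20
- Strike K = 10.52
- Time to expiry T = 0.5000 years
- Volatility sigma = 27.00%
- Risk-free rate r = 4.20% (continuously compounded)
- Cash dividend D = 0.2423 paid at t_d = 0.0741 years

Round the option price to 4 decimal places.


Answer: Price = 0.9539

Derivation:
PV(D) = D * exp(-r * t_d) = 0.2423 * 0.99689264 = 0.24154709
S_0' = S_0 - PV(D) = 10.2000 - 0.24154709 = 9.95845291
d1 = (ln(S_0'/K) + (r + sigma^2/2)*T) / (sigma*sqrt(T)) = -0.08187499
d2 = d1 - sigma*sqrt(T) = -0.27279382
exp(-rT) = 0.97921896
N(-d1) = 0.53262694; N(-d2) = 0.60749415
P = K * exp(-rT) * N(-d2) - S_0' * N(-d1) = 10.5200 * 0.97921896 * 0.60749415 - 9.95845291 * 0.53262694 = 0.9539


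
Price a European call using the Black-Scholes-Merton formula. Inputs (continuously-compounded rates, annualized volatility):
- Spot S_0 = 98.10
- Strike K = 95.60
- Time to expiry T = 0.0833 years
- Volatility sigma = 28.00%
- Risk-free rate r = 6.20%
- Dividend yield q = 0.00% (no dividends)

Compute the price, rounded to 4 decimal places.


d1 = (ln(S/K) + (r - q + 0.5*sigma^2) * T) / (sigma * sqrt(T)) = 0.42375065
d2 = d1 - sigma * sqrt(T) = 0.34293778
exp(-rT) = 0.99484871; exp(-qT) = 1.00000000
C = S_0 * exp(-qT) * N(d1) - K * exp(-rT) * N(d2)
N(d1) = 0.66412616; N(d2) = 0.63417737
C = 98.1000 * 1.00000000 * 0.66412616 - 95.6000 * 0.99484871 * 0.63417737 = 4.8357

Answer: Price = 4.8357


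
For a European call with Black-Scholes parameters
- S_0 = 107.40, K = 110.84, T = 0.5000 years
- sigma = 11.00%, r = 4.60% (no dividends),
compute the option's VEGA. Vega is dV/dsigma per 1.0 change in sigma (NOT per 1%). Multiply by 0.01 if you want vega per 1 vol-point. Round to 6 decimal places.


d1 = -0.0707433069; d2 = -0.1485250528
phi(d1) = 0.3979452520; exp(-qT) = 1.0000000000; exp(-rT) = 0.9772624838
Vega = S * exp(-qT) * phi(d1) * sqrt(T) = 107.4000 * 1.0000000000 * 0.3979452520 * 0.7071067812 = 30.221263

Answer: Vega = 30.221263
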